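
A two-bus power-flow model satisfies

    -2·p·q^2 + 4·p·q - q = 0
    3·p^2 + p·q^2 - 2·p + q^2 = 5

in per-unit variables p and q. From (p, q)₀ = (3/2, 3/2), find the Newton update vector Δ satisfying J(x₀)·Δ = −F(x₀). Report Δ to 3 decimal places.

At (3/2, 3/2): F = (0.750, 4.375).
Jacobian J = [[-2·q^2 + 4·q, -4·p·q + 4·p - 1], [6·p + q^2 - 2, 2·p·q + 2·q]].
At the point, J = [[1.500, -4.000], [9.250, 7.500]] (det J = 48.250).
Solving J·Δ = −F gives Δ = (-0.479, 0.008).

(-0.479, 0.008)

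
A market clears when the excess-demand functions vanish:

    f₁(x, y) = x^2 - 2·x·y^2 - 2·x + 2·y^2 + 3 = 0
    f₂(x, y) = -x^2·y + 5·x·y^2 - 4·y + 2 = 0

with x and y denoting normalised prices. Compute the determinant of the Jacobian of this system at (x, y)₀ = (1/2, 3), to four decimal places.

-456.2500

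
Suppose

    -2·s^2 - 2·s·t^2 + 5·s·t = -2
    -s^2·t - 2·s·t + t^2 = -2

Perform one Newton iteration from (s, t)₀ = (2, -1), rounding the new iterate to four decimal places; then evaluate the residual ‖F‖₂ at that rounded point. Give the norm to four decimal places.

5.1559

At (2, -1): F = (-20.0000, 11.0000).
Jacobian J = [[-4·s - 2·t^2 + 5·t, -4·s·t + 5·s], [-2·s·t - 2·t, -s^2 - 2·s + 2·t]].
At the point, J = [[-15.0000, 18.0000], [6.0000, -10.0000]] (det J = 42.0000).
Solving J·Δ = −F gives Δ = (-0.0476, 1.0714).
Then the next iterate is (s, t)₁ = (1.9524, 0.0714).
Re-evaluating at (1.9524, 0.0714): F = (-4.946631, 1.454128), so ‖F‖₂ = 5.1559.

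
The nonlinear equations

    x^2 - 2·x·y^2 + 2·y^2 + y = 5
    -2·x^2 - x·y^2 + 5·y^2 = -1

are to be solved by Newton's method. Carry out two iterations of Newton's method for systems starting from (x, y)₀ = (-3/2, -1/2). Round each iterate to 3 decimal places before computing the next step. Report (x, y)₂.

(-1.600, -0.796)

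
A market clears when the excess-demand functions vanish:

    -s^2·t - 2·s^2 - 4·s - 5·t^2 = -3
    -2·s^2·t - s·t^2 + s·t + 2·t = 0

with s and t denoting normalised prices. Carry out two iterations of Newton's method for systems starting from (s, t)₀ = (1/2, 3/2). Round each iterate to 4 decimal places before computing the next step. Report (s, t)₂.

(1.0064, -0.2178)

At (1/2, 3/2): F = (-11.1250, 1.8750).
Jacobian J = [[-2·s·t - 4·s - 4, -s^2 - 10·t], [-4·s·t - t^2 + t, -2·s^2 - 2·s·t + s + 2]].
At the point, J = [[-7.5000, -15.2500], [-3.7500, 0.5000]] (det J = -60.9375).
Solving J·Δ = −F gives Δ = (0.3779, -0.9154).
Then the next iterate is (s, t)₁ = (0.8779, 0.5846).
Round to (0.8779, 0.5846) and repeat: F = (-4.212359, 0.481279), J = [[-8.538041, -6.616708], [-1.810039, 0.310042]].
Δ = (0.1285, -0.8024), so (s, t)₂ = (1.0064, -0.2178).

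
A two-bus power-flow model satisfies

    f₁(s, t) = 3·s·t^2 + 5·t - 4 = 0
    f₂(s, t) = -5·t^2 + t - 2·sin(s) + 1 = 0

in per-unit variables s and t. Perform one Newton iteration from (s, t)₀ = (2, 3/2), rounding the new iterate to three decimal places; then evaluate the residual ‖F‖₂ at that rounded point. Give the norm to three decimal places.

4.251

At (2, 3/2): F = (17.000, -10.56859).
Jacobian J = [[3·t^2, 6·s·t + 5], [-2·cos(s), -10·t + 1]].
At the point, J = [[6.750, 23.000], [0.83229, -14.000]] (det J = -113.64275).
Solving J·Δ = −F gives Δ = (0.045, -0.752).
Then the next iterate is (s, t)₁ = (2.045, 0.748).
Re-evaluating at (2.045, 0.748): F = (3.17256, -2.82883), so ‖F‖₂ = 4.251.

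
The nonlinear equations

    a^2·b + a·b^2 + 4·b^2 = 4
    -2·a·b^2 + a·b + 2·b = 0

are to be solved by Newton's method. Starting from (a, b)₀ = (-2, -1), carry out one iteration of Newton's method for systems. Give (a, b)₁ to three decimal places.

(-0.800, -0.950)

At (-2, -1): F = (-6.000, 4.000).
Jacobian J = [[2·a·b + b^2, a^2 + 2·a·b + 8·b], [-2·b^2 + b, -4·a·b + a + 2]].
At the point, J = [[5.000, 0.000], [-3.000, -8.000]] (det J = -40.000).
Solving J·Δ = −F gives Δ = (1.200, 0.050).
Then the next iterate is (a, b)₁ = (-0.800, -0.950).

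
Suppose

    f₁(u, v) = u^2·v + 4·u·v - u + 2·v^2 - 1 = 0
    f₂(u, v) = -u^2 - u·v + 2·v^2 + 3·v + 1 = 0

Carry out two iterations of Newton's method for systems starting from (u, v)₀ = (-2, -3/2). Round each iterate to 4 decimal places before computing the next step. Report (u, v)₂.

At (-2, -3/2): F = (11.5000, -6.0000).
Jacobian J = [[2·u·v + 4·v - 1, u^2 + 4·u + 4·v], [-2·u - v, -u + 4·v + 3]].
At the point, J = [[-1.0000, -10.0000], [5.5000, -1.0000]] (det J = 56.0000).
Solving J·Δ = −F gives Δ = (1.2768, 1.0223).
Then the next iterate is (u, v)₁ = (-0.7232, -0.4777).
Round to (-0.7232, -0.4777) and repeat: F = (1.311639, -0.845196), J = [[-2.219855, -4.280582], [1.9241, 1.8124]].
Δ = (0.2945, 0.1537), so (u, v)₂ = (-0.4287, -0.3240).

(-0.4287, -0.3240)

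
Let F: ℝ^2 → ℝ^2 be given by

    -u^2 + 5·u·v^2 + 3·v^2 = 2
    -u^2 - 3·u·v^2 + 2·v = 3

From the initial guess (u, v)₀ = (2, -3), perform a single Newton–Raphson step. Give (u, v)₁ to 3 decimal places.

At (2, -3): F = (111.000, -67.000).
Jacobian J = [[-2·u + 5·v^2, 10·u·v + 6·v], [-2·u - 3·v^2, -6·u·v + 2]].
At the point, J = [[41.000, -78.000], [-31.000, 38.000]] (det J = -860.000).
Solving J·Δ = −F gives Δ = (-1.172, 0.807).
Then the next iterate is (u, v)₁ = (0.828, -2.193).

(0.828, -2.193)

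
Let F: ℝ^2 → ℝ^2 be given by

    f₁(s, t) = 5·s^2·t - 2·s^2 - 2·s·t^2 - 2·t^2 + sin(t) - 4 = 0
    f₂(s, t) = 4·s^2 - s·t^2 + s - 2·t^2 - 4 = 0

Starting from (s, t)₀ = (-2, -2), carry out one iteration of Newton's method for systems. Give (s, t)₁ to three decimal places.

(-1.474, 0.059)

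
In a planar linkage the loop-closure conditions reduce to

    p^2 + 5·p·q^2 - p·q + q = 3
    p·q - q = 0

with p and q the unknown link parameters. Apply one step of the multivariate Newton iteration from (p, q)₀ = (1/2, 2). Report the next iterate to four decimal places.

(0.7090, 0.8361)

At (1/2, 2): F = (8.2500, -1.0000).
Jacobian J = [[2·p + 5·q^2 - q, 10·p·q - p + 1], [q, p - 1]].
At the point, J = [[19.0000, 10.5000], [2.0000, -0.5000]] (det J = -30.5000).
Solving J·Δ = −F gives Δ = (0.2090, -1.1639).
Then the next iterate is (p, q)₁ = (0.7090, 0.8361).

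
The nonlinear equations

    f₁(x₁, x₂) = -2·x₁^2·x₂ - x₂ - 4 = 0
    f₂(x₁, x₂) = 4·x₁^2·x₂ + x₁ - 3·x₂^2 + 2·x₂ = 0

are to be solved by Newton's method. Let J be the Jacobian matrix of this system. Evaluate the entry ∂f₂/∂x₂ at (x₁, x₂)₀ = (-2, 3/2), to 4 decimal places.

∂f₂/∂x₂ = 4·x₁^2 - 6·x₂ + 2.
At (-2, 3/2) this is 9.0000.

9.0000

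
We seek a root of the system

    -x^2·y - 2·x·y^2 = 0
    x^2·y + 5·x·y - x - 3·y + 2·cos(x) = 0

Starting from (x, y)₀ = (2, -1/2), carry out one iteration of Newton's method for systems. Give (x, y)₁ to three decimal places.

At (2, -1/2): F = (1.000, -8.33229).
Jacobian J = [[-2·x·y - 2·y^2, -x^2 - 4·x·y], [2·x·y + 5·y - 2·sin(x) - 1, x^2 + 5·x - 3]].
At the point, J = [[1.500, 0.000], [-7.31859, 11.000]] (det J = 16.500).
Solving J·Δ = −F gives Δ = (-0.667, 0.314).
Then the next iterate is (x, y)₁ = (1.333, -0.186).

(1.333, -0.186)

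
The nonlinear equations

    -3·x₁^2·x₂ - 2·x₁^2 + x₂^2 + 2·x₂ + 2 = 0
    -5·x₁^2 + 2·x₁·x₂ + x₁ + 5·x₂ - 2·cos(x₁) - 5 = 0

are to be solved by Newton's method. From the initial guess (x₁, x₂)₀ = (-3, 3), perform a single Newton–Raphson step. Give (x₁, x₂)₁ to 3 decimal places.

At (-3, 3): F = (-82.000, -54.02002).
Jacobian J = [[-6·x₁·x₂ - 4·x₁, -3·x₁^2 + 2·x₂ + 2], [-10·x₁ + 2·x₂ + 2·sin(x₁) + 1, 2·x₁ + 5]].
At the point, J = [[66.000, -19.000], [36.71776, -1.000]] (det J = 631.63744).
Solving J·Δ = −F gives Δ = (1.495, 0.878).
Then the next iterate is (x₁, x₂)₁ = (-1.505, 3.878).

(-1.505, 3.878)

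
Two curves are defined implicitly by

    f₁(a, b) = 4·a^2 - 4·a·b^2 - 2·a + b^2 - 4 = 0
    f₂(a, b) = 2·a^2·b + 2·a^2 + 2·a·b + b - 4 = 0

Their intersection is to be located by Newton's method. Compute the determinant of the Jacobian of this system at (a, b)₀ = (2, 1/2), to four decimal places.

260.0000

J = [[8·a - 4·b^2 - 2, -8·a·b + 2·b], [4·a·b + 4·a + 2·b, 2·a^2 + 2·a + 1]].
At the point, J = [[13.0000, -7.0000], [13.0000, 13.0000]].
det J = 260.0000.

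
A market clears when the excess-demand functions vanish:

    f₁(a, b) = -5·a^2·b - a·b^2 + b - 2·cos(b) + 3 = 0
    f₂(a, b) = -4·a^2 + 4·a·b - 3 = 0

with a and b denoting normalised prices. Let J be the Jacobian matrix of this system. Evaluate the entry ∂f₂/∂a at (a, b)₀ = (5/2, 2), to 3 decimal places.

-12.000

∂f₂/∂a = -8·a + 4·b.
At (5/2, 2) this is -12.000.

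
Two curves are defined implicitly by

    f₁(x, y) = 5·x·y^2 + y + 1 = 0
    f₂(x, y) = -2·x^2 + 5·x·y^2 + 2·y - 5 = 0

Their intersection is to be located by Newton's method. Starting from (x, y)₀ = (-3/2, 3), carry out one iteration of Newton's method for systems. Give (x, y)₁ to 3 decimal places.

At (-3/2, 3): F = (-63.500, -71.000).
Jacobian J = [[5·y^2, 10·x·y + 1], [-4·x + 5·y^2, 10·x·y + 2]].
At the point, J = [[45.000, -44.000], [51.000, -43.000]] (det J = 309.000).
Solving J·Δ = −F gives Δ = (1.273, -0.141).
Then the next iterate is (x, y)₁ = (-0.227, 2.859).

(-0.227, 2.859)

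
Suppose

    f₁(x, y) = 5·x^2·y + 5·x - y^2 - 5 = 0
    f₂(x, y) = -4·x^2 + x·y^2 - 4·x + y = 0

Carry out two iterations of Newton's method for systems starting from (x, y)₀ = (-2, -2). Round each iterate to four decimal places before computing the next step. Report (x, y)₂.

(1.5333, -6.3728)

At (-2, -2): F = (-59.0000, -18.0000).
Jacobian J = [[10·x·y + 5, 5·x^2 - 2·y], [-8·x + y^2 - 4, 2·x·y + 1]].
At the point, J = [[45.0000, 24.0000], [16.0000, 9.0000]] (det J = 21.0000).
Solving J·Δ = −F gives Δ = (4.7143, -6.3810).
Then the next iterate is (x, y)₁ = (2.7143, -8.3810).
Round to (2.7143, -8.3810) and repeat: F = (-370.401584, 141.947685), J = [[-222.485483, 53.599122], [44.526761, -44.497097]].
Δ = (-1.1810, 2.0082), so (x, y)₂ = (1.5333, -6.3728).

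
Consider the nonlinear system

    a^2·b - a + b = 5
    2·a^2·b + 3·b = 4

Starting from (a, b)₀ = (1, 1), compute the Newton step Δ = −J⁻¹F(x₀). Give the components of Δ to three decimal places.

At (1, 1): F = (-4.000, 1.000).
Jacobian J = [[2·a·b - 1, a^2 + 1], [4·a·b, 2·a^2 + 3]].
At the point, J = [[1.000, 2.000], [4.000, 5.000]] (det J = -3.000).
Solving J·Δ = −F gives Δ = (-7.333, 5.667).

(-7.333, 5.667)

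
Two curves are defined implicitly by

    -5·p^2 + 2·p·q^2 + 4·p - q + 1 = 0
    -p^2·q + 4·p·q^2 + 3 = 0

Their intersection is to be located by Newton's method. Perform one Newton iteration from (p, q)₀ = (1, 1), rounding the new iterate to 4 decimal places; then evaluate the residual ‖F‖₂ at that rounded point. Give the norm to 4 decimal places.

3.2917

At (1, 1): F = (1.0000, 6.0000).
Jacobian J = [[-10·p + 2·q^2 + 4, 4·p·q - 1], [-2·p·q + 4·q^2, -p^2 + 8·p·q]].
At the point, J = [[-4.0000, 3.0000], [2.0000, 7.0000]] (det J = -34.0000).
Solving J·Δ = −F gives Δ = (-0.3235, -0.7647).
Then the next iterate is (p, q)₁ = (0.6765, 0.2353).
Re-evaluating at (0.6765, 0.2353): F = (1.257349, 3.042135), so ‖F‖₂ = 3.2917.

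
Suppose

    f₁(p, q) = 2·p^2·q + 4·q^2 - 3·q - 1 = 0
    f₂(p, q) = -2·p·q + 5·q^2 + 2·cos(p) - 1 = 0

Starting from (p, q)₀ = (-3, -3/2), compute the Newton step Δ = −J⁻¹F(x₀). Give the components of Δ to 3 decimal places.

At (-3, -3/2): F = (-14.500, -0.72998).
Jacobian J = [[4·p·q, 2·p^2 + 8·q - 3], [-2·q - 2·sin(p), -2·p + 10·q]].
At the point, J = [[18.000, 3.000], [3.28224, -9.000]] (det J = -171.84672).
Solving J·Δ = −F gives Δ = (0.772, 0.200).

(0.772, 0.200)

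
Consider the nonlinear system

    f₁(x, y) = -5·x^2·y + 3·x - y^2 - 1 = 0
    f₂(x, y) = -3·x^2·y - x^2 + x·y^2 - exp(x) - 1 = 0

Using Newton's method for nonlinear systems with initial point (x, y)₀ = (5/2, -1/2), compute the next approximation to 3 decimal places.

(1.280, -0.402)

At (5/2, -1/2): F = (21.875, -9.43249).
Jacobian J = [[-10·x·y + 3, -5·x^2 - 2·y], [-6·x·y - 2·x + y^2 - exp(x), -3·x^2 + 2·x·y]].
At the point, J = [[15.500, -30.250], [-9.43249, -21.250]] (det J = -614.70794).
Solving J·Δ = −F gives Δ = (-1.220, 0.098).
Then the next iterate is (x, y)₁ = (1.280, -0.402).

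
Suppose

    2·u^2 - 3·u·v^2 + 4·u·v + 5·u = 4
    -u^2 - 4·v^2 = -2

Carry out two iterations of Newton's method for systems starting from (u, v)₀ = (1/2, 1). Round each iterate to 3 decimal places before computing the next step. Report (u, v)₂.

(0.539, 0.656)

At (1/2, 1): F = (-0.500, -2.250).
Jacobian J = [[4·u - 3·v^2 + 4·v + 5, -6·u·v + 4·u], [-2·u, -8·v]].
At the point, J = [[8.000, -1.000], [-1.000, -8.000]] (det J = -65.000).
Solving J·Δ = −F gives Δ = (0.027, -0.285).
Then the next iterate is (u, v)₁ = (0.527, 0.715).
Round to (0.527, 0.715) and repeat: F = (-0.11057, -0.32263), J = [[8.43433, -0.15283], [-1.054, -5.720]].
Δ = (0.012, -0.059), so (u, v)₂ = (0.539, 0.656).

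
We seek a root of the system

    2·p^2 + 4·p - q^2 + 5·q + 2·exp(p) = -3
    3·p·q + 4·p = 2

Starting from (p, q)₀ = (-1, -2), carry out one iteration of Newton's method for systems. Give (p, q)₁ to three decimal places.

At (-1, -2): F = (-12.26424, 0.000).
Jacobian J = [[4·p + 2·exp(p) + 4, -2·q + 5], [3·q + 4, 3·p]].
At the point, J = [[0.73576, 9.000], [-2.000, -3.000]] (det J = 15.79272).
Solving J·Δ = −F gives Δ = (-2.330, 1.553).
Then the next iterate is (p, q)₁ = (-3.330, -0.447).

(-3.330, -0.447)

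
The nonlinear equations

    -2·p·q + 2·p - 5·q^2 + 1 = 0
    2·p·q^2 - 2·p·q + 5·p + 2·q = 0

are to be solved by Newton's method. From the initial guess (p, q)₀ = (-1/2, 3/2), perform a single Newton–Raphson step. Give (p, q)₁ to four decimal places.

(-0.4615, 0.8008)

At (-1/2, 3/2): F = (-9.7500, -0.2500).
Jacobian J = [[-2·q + 2, -2·p - 10·q], [2·q^2 - 2·q + 5, 4·p·q - 2·p + 2]].
At the point, J = [[-1.0000, -14.0000], [6.5000, 0.0000]] (det J = 91.0000).
Solving J·Δ = −F gives Δ = (0.0385, -0.6992).
Then the next iterate is (p, q)₁ = (-0.4615, 0.8008).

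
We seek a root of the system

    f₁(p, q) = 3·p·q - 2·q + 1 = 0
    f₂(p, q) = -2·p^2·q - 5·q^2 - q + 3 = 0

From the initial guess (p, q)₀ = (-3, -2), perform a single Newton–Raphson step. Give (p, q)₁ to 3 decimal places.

At (-3, -2): F = (23.000, 21.000).
Jacobian J = [[3·q, 3·p - 2], [-4·p·q, -2·p^2 - 10·q - 1]].
At the point, J = [[-6.000, -11.000], [-24.000, 1.000]] (det J = -270.000).
Solving J·Δ = −F gives Δ = (0.941, 1.578).
Then the next iterate is (p, q)₁ = (-2.059, -0.422).

(-2.059, -0.422)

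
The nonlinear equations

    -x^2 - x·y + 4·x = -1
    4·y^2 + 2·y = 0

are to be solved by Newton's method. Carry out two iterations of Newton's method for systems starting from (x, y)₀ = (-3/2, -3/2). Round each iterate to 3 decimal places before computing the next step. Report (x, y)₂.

At (-3/2, -3/2): F = (-9.500, 6.000).
Jacobian J = [[-2·x - y + 4, -x], [0, 8·y + 2]].
At the point, J = [[8.500, 1.500], [0.000, -10.000]] (det J = -85.000).
Solving J·Δ = −F gives Δ = (1.012, 0.600).
Then the next iterate is (x, y)₁ = (-0.488, -0.900).
Round to (-0.488, -0.900) and repeat: F = (-1.62934, 1.440), J = [[5.876, 0.488], [0.000, -5.200]].
Δ = (0.254, 0.277), so (x, y)₂ = (-0.234, -0.623).

(-0.234, -0.623)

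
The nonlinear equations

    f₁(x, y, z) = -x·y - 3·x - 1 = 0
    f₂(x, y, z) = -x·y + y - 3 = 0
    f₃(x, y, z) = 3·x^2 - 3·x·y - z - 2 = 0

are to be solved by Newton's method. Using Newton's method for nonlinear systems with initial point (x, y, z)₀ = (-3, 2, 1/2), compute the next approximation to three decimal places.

At (-3, 2, 1/2): F = (14.000, 5.000, 42.500).
Jacobian J = [[-y - 3, -x, 0], [-y, -x + 1, 0], [6·x - 3·y, -3·x, -1]].
At the point, J = [[-5.000, 3.000, 0.000], [-2.000, 4.000, 0.000], [-24.000, 9.000, -1.000]] (det J = 14.000).
Solving J·Δ = −F gives Δ = (2.929, 0.214, -25.857).
Then the next iterate is (x, y, z)₁ = (-0.071, 2.214, -25.357).

(-0.071, 2.214, -25.357)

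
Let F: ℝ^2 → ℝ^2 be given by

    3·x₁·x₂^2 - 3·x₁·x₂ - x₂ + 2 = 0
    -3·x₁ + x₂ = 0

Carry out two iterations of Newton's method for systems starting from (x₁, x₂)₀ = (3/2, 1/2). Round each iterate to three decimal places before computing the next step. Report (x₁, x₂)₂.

(0.348, 1.043)

At (3/2, 1/2): F = (0.375, -4.000).
Jacobian J = [[3·x₂^2 - 3·x₂, 6·x₁·x₂ - 3·x₁ - 1], [-3, 1]].
At the point, J = [[-0.750, -1.000], [-3.000, 1.000]] (det J = -3.750).
Solving J·Δ = −F gives Δ = (-0.967, 1.100).
Then the next iterate is (x₁, x₂)₁ = (0.533, 1.600).
Round to (0.533, 1.600) and repeat: F = (1.93504, 0.001), J = [[2.880, 2.51780], [-3.000, 1.000]].
Δ = (-0.185, -0.557), so (x₁, x₂)₂ = (0.348, 1.043).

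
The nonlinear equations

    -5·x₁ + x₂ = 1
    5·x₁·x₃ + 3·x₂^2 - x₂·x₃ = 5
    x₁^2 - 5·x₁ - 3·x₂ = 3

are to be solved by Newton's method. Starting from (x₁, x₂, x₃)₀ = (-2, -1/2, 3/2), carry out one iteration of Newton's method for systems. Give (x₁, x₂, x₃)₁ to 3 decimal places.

At (-2, -1/2, 3/2): F = (8.500, -18.500, 12.500).
Jacobian J = [[-5, 1, 0], [5·x₃, 6·x₂ - x₃, 5·x₁ - x₂], [2·x₁ - 5, -3, 0]].
At the point, J = [[-5.000, 1.000, 0.000], [7.500, -4.500, -9.500], [-9.000, -3.000, 0.000]] (det J = 228.000).
Solving J·Δ = −F gives Δ = (1.583, -0.583, -0.421).
Then the next iterate is (x₁, x₂, x₃)₁ = (-0.417, -1.083, 1.079).

(-0.417, -1.083, 1.079)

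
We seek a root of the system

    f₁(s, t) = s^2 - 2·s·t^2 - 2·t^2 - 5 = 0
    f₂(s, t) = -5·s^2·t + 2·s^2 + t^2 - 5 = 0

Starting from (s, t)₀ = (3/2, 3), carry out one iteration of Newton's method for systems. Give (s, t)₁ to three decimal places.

(1.036, 1.641)

At (3/2, 3): F = (-47.750, -25.250).
Jacobian J = [[2·s - 2·t^2, -4·s·t - 4·t], [-10·s·t + 4·s, -5·s^2 + 2·t]].
At the point, J = [[-15.000, -30.000], [-39.000, -5.250]] (det J = -1091.250).
Solving J·Δ = −F gives Δ = (-0.464, -1.359).
Then the next iterate is (s, t)₁ = (1.036, 1.641).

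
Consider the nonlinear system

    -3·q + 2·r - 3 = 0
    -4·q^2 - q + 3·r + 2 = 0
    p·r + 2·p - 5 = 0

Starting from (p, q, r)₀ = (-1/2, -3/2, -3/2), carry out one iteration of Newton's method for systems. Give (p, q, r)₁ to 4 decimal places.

(11.5000, -1.0000, 0.0000)

At (-1/2, -3/2, -3/2): F = (-1.5000, -10.0000, -5.2500).
Jacobian J = [[0, -3, 2], [0, -8·q - 1, 3], [r + 2, 0, p]].
At the point, J = [[0.0000, -3.0000, 2.0000], [0.0000, 11.0000, 3.0000], [0.5000, 0.0000, -0.5000]] (det J = -15.5000).
Solving J·Δ = −F gives Δ = (12.0000, 0.5000, 1.5000).
Then the next iterate is (p, q, r)₁ = (11.5000, -1.0000, 0.0000).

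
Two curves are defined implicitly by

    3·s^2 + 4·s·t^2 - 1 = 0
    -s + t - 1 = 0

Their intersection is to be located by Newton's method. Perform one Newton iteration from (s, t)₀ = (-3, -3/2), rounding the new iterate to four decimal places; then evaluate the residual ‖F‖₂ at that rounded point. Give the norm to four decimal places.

0.6158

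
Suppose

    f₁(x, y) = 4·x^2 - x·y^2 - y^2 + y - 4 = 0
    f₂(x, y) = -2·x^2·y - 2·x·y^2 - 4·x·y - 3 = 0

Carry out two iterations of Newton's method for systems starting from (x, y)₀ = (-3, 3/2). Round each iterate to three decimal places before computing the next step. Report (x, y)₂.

(-1.117, 0.690)

At (-3, 3/2): F = (38.000, 1.500).
Jacobian J = [[8·x - y^2, -2·x·y - 2·y + 1], [-4·x·y - 2·y^2 - 4·y, -2·x^2 - 4·x·y - 4·x]].
At the point, J = [[-26.250, 7.000], [7.500, 12.000]] (det J = -367.500).
Solving J·Δ = −F gives Δ = (1.212, -0.883).
Then the next iterate is (x, y)₁ = (-1.788, 0.617).
Round to (-1.788, 0.617) and repeat: F = (9.70476, -1.17090), J = [[-14.68469, 1.97239], [1.18341, 5.17090]].
Δ = (0.671, 0.073), so (x, y)₂ = (-1.117, 0.690).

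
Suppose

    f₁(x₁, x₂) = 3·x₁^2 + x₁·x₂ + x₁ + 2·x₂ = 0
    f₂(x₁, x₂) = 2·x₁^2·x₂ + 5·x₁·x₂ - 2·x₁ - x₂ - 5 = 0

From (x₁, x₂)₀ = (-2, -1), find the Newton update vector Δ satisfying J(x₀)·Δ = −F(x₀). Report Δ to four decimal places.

At (-2, -1): F = (10.0000, 2.0000).
Jacobian J = [[6·x₁ + x₂ + 1, x₁ + 2], [4·x₁·x₂ + 5·x₂ - 2, 2·x₁^2 + 5·x₁ - 1]].
At the point, J = [[-12.0000, 0.0000], [1.0000, -3.0000]] (det J = 36.0000).
Solving J·Δ = −F gives Δ = (0.8333, 0.9444).

(0.8333, 0.9444)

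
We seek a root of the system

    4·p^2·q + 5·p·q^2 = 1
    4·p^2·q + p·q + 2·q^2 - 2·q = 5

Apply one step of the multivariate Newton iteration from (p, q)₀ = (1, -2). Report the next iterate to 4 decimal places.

(0.6656, -1.3961)

At (1, -2): F = (11.0000, -3.0000).
Jacobian J = [[8·p·q + 5·q^2, 4·p^2 + 10·p·q], [8·p·q + q, 4·p^2 + p + 4·q - 2]].
At the point, J = [[4.0000, -16.0000], [-18.0000, -5.0000]] (det J = -308.0000).
Solving J·Δ = −F gives Δ = (-0.3344, 0.6039).
Then the next iterate is (p, q)₁ = (0.6656, -1.3961).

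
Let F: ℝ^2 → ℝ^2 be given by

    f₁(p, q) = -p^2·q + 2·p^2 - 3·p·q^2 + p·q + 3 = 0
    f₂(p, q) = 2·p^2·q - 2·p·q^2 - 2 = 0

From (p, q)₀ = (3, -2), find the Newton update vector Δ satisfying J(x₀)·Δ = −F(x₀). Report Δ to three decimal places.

(-1.257, 0.519)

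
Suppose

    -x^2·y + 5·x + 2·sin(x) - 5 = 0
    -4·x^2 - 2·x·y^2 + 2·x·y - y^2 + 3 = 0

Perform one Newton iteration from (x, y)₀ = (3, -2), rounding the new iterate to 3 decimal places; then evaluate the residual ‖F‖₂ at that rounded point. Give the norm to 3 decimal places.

19.367

At (3, -2): F = (28.28224, -73.000).
Jacobian J = [[-2·x·y + 2·cos(x) + 5, -x^2], [-8·x - 2·y^2 + 2·y, -4·x·y + 2·x - 2·y]].
At the point, J = [[15.02002, -9.000], [-36.000, 34.000]] (det J = 186.68051).
Solving J·Δ = −F gives Δ = (-1.632, 0.419).
Then the next iterate is (x, y)₁ = (1.368, -1.581).
Re-evaluating at (1.368, -1.581): F = (6.75774, -18.14967), so ‖F‖₂ = 19.367.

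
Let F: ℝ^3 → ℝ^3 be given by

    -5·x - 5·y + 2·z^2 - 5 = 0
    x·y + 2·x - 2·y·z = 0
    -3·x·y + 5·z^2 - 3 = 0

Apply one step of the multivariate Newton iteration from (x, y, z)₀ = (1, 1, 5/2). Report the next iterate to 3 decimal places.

(-1.011, -0.305, 1.092)

At (1, 1, 5/2): F = (-2.500, -2.000, 25.250).
Jacobian J = [[-5, -5, 4·z], [y + 2, x - 2·z, -2·y], [-3·y, -3·x, 10·z]].
At the point, J = [[-5.000, -5.000, 10.000], [3.000, -4.000, -2.000], [-3.000, -3.000, 25.000]] (det J = 665.000).
Solving J·Δ = −F gives Δ = (-2.011, -1.305, -1.408).
Then the next iterate is (x, y, z)₁ = (-1.011, -0.305, 1.092).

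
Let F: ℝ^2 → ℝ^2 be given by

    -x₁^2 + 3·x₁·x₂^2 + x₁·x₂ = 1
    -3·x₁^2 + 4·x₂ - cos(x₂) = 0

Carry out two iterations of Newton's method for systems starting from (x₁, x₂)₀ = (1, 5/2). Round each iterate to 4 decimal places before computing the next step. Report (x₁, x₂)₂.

(0.9400, 0.7936)

At (1, 5/2): F = (19.2500, 7.801144).
Jacobian J = [[-2·x₁ + 3·x₂^2 + x₂, 6·x₁·x₂ + x₁], [-6·x₁, sin(x₂) + 4]].
At the point, J = [[19.2500, 16.0000], [-6.0000, 4.598472]] (det J = 184.520589).
Solving J·Δ = −F gives Δ = (0.1967, -1.4398).
Then the next iterate is (x₁, x₂)₁ = (1.1967, 1.0602).
Round to (1.1967, 1.0602) and repeat: F = (2.872009, -0.544170), J = [[2.038872, 8.809148], [-7.1802, 4.872453]].
Δ = (-0.2567, -0.2666), so (x₁, x₂)₂ = (0.9400, 0.7936).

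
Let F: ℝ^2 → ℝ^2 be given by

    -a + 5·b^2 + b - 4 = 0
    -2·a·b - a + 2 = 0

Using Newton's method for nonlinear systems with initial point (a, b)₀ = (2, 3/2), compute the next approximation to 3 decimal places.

(0.985, 1.015)

At (2, 3/2): F = (6.750, -6.000).
Jacobian J = [[-1, 10·b + 1], [-2·b - 1, -2·a]].
At the point, J = [[-1.000, 16.000], [-4.000, -4.000]] (det J = 68.000).
Solving J·Δ = −F gives Δ = (-1.015, -0.485).
Then the next iterate is (a, b)₁ = (0.985, 1.015).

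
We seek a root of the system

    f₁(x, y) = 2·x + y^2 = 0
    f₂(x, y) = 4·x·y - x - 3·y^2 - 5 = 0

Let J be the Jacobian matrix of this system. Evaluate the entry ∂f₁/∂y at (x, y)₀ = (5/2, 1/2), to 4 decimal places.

1.0000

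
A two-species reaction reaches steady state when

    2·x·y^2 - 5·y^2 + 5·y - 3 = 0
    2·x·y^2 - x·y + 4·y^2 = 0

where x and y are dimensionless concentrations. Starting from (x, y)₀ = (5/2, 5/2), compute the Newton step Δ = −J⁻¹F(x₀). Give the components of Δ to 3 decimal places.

(-0.319, -1.101)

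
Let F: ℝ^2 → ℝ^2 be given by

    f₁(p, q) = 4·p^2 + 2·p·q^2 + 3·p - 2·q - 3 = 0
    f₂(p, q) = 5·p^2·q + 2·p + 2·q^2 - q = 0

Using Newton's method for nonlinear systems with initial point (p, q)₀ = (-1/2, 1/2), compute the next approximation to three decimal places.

(-5.000, -0.333)

At (-1/2, 1/2): F = (-4.750, -0.375).
Jacobian J = [[8·p + 2·q^2 + 3, 4·p·q - 2], [10·p·q + 2, 5·p^2 + 4·q - 1]].
At the point, J = [[-0.500, -3.000], [-0.500, 2.250]] (det J = -2.625).
Solving J·Δ = −F gives Δ = (-4.500, -0.833).
Then the next iterate is (p, q)₁ = (-5.000, -0.333).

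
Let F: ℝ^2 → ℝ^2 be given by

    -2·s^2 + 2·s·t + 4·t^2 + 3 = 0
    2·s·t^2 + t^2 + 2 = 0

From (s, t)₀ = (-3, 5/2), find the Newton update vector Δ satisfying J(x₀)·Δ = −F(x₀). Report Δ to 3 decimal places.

(0.891, -0.725)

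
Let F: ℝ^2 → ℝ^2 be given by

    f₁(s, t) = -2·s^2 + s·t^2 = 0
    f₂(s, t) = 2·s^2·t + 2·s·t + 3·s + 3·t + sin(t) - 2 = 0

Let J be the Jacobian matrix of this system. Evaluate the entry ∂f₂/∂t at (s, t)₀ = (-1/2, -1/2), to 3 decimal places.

3.378

∂f₂/∂t = 2·s^2 + 2·s + cos(t) + 3.
At (-1/2, -1/2) this is 3.378.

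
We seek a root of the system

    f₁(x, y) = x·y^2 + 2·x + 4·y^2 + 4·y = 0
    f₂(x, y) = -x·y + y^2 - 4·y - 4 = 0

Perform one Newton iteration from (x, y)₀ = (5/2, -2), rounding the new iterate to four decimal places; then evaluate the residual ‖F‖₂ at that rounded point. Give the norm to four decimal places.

At (5/2, -2): F = (23.0000, 13.0000).
Jacobian J = [[y^2 + 2, 2·x·y + 8·y + 4], [-y, -x + 2·y - 4]].
At the point, J = [[6.0000, -22.0000], [2.0000, -10.5000]] (det J = -19.0000).
Solving J·Δ = −F gives Δ = (2.3421, 1.6842).
Then the next iterate is (x, y)₁ = (4.8421, -0.3158).
Re-evaluating at (4.8421, -0.3158): F = (9.302819, -1.107935), so ‖F‖₂ = 9.3686.

9.3686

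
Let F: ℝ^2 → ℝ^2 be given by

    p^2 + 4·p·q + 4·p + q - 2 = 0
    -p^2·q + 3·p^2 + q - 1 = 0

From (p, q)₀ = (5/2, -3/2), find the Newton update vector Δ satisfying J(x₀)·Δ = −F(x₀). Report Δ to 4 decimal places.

At (5/2, -3/2): F = (-2.2500, 25.6250).
Jacobian J = [[2·p + 4·q + 4, 4·p + 1], [-2·p·q + 6·p, -p^2 + 1]].
At the point, J = [[3.0000, 11.0000], [22.5000, -5.2500]] (det J = -263.2500).
Solving J·Δ = −F gives Δ = (-1.0259, 0.4843).

(-1.0259, 0.4843)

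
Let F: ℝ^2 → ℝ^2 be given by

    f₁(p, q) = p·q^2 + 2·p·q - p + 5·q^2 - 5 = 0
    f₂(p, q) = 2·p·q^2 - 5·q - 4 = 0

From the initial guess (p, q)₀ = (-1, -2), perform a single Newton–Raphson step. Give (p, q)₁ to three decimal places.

(-1.085, -1.106)

At (-1, -2): F = (16.000, -2.000).
Jacobian J = [[q^2 + 2·q - 1, 2·p·q + 2·p + 10·q], [2·q^2, 4·p·q - 5]].
At the point, J = [[-1.000, -18.000], [8.000, 3.000]] (det J = 141.000).
Solving J·Δ = −F gives Δ = (-0.085, 0.894).
Then the next iterate is (p, q)₁ = (-1.085, -1.106).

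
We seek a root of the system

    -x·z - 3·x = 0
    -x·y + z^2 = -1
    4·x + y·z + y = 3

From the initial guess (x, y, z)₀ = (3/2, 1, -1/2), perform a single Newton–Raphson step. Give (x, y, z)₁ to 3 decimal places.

(0.815, 2.196, -1.859)

At (3/2, 1, -1/2): F = (-3.750, -0.250, 3.500).
Jacobian J = [[-z - 3, 0, -x], [-y, -x, 2·z], [4, z + 1, y]].
At the point, J = [[-2.500, 0.000, -1.500], [-1.000, -1.500, -1.000], [4.000, 0.500, 1.000]] (det J = -5.750).
Solving J·Δ = −F gives Δ = (-0.685, 1.196, -1.359).
Then the next iterate is (x, y, z)₁ = (0.815, 2.196, -1.859).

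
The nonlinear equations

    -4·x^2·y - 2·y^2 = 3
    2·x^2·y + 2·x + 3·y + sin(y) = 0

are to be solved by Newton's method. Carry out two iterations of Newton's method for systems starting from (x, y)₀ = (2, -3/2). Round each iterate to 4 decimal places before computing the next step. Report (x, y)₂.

At (2, -3/2): F = (16.5000, -13.497495).
Jacobian J = [[-8·x·y, -4·x^2 - 4·y], [4·x·y + 2, 2·x^2 + cos(y) + 3]].
At the point, J = [[24.0000, -10.0000], [-10.0000, 11.070737]] (det J = 165.697693).
Solving J·Δ = −F gives Δ = (-0.2878, 0.9592).
Then the next iterate is (x, y)₁ = (1.7122, -0.5408).
Round to (1.7122, -0.5408) and repeat: F = (2.756770, -1.883672), J = [[7.407662, -9.563315], [-1.703831, 9.720555]].
Δ = (-0.1577, 0.1661), so (x, y)₂ = (1.5545, -0.3747).

(1.5545, -0.3747)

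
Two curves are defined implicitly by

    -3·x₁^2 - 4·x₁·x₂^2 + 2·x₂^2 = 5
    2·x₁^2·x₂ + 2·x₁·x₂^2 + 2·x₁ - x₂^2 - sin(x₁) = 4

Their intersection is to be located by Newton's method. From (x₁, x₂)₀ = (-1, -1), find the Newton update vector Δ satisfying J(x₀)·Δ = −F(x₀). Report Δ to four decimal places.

(1.3069, 0.0512)

At (-1, -1): F = (-2.0000, -10.158529).
Jacobian J = [[-6·x₁ - 4·x₂^2, -8·x₁·x₂ + 4·x₂], [4·x₁·x₂ + 2·x₂^2 - cos(x₁) + 2, 2·x₁^2 + 4·x₁·x₂ - 2·x₂]].
At the point, J = [[2.0000, -12.0000], [7.459698, 8.0000]] (det J = 105.516372).
Solving J·Δ = −F gives Δ = (1.3069, 0.0512).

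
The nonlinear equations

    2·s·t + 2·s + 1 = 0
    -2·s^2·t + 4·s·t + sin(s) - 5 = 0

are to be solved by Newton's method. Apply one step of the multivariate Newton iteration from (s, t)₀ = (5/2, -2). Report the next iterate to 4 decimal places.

(2.6374, -1.1450)

At (5/2, -2): F = (-4.0000, 0.598472).
Jacobian J = [[2·t + 2, 2·s], [-4·s·t + 4·t + cos(s), -2·s^2 + 4·s]].
At the point, J = [[-2.0000, 5.0000], [11.198856, -2.5000]] (det J = -50.994282).
Solving J·Δ = −F gives Δ = (0.1374, 0.8550).
Then the next iterate is (s, t)₁ = (2.6374, -1.1450).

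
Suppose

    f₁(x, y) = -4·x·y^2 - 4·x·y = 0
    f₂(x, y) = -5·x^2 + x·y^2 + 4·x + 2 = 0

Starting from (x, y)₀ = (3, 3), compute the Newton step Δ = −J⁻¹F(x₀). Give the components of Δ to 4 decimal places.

(-1.2775, -0.9843)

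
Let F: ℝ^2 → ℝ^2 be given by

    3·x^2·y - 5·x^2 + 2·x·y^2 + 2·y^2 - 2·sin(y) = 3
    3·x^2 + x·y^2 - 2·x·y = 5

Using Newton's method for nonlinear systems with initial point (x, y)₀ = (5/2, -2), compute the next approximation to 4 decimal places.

(1.4839, -1.3080)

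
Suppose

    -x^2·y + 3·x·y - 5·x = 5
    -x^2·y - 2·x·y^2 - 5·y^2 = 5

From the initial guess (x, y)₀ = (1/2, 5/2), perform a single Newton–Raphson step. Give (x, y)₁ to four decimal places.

(-9.4333, 6.0000)

At (1/2, 5/2): F = (-4.3750, -43.1250).
Jacobian J = [[-2·x·y + 3·y - 5, -x^2 + 3·x], [-2·x·y - 2·y^2, -x^2 - 4·x·y - 10·y]].
At the point, J = [[0.0000, 1.2500], [-15.0000, -30.2500]] (det J = 18.7500).
Solving J·Δ = −F gives Δ = (-9.9333, 3.5000).
Then the next iterate is (x, y)₁ = (-9.4333, 6.0000).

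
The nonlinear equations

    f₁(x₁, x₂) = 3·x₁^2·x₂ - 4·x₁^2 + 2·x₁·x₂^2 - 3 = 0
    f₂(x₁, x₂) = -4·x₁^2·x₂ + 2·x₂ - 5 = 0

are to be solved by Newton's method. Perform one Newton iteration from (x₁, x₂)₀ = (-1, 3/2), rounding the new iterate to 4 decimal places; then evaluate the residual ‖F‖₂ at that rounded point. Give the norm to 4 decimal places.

7.5270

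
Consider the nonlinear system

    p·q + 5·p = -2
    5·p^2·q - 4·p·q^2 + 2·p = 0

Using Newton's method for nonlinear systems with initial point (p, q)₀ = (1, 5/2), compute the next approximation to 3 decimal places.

(-0.153, 1.646)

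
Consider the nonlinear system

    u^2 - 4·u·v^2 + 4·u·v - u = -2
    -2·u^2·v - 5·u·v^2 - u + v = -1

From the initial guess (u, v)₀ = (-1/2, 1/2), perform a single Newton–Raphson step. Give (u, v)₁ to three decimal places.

(1.750, 0.646)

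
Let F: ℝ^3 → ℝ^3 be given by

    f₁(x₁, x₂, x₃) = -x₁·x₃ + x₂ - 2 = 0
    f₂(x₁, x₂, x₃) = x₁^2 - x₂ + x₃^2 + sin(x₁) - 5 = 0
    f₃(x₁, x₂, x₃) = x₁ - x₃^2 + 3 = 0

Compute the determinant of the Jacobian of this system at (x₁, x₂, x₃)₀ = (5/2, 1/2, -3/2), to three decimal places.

-22.597

J = [[-x₃, 1, -x₁], [2·x₁ + cos(x₁), -1, 2·x₃], [1, 0, -2·x₃]].
At the point, J = [[1.500, 1.000, -2.500], [4.19886, -1.000, -3.000], [1.000, 0.000, 3.000]].
det J = -22.597.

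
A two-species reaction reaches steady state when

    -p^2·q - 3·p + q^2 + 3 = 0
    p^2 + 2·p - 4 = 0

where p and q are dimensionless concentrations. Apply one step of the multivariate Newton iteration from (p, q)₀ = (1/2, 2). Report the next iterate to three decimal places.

(1.417, 1.889)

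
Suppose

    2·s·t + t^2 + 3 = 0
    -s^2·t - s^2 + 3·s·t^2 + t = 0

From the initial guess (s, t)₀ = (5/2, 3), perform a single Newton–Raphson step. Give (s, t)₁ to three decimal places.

(-1.046, 2.480)

At (5/2, 3): F = (27.000, 45.500).
Jacobian J = [[2·t, 2·s + 2·t], [-2·s·t - 2·s + 3·t^2, -s^2 + 6·s·t + 1]].
At the point, J = [[6.000, 11.000], [7.000, 39.750]] (det J = 161.500).
Solving J·Δ = −F gives Δ = (-3.546, -0.520).
Then the next iterate is (s, t)₁ = (-1.046, 2.480).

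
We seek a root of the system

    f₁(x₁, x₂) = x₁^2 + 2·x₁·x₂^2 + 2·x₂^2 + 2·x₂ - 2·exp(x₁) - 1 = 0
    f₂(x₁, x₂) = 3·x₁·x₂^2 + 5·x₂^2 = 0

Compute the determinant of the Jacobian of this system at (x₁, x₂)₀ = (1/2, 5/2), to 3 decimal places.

J = [[2·x₁ + 2·x₂^2 - 2·exp(x₁), 4·x₁·x₂ + 4·x₂ + 2], [3·x₂^2, 6·x₁·x₂ + 10·x₂]].
At the point, J = [[10.20256, 17.000], [18.750, 32.500]].
det J = 12.833.

12.833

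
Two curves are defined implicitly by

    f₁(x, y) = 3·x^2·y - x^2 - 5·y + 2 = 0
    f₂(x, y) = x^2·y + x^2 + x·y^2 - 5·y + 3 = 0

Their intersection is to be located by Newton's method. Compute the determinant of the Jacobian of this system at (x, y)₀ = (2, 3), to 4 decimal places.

J = [[6·x·y - 2·x, 3·x^2 - 5], [2·x·y + 2·x + y^2, x^2 + 2·x·y - 5]].
At the point, J = [[32.0000, 7.0000], [25.0000, 11.0000]].
det J = 177.0000.

177.0000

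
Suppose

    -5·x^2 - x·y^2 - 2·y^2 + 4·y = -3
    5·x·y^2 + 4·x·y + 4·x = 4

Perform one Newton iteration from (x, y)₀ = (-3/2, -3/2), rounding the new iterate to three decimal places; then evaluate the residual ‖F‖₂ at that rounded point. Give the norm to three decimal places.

7.446

At (-3/2, -3/2): F = (-15.375, -17.875).
Jacobian J = [[-10·x - y^2, -2·x·y - 4·y + 4], [5·y^2 + 4·y + 4, 10·x·y + 4·x]].
At the point, J = [[12.750, 5.500], [9.250, 16.500]] (det J = 159.500).
Solving J·Δ = −F gives Δ = (0.974, 0.537).
Then the next iterate is (x, y)₁ = (-0.526, -0.963).
Re-evaluating at (-0.526, -0.963): F = (-3.60232, -6.51683), so ‖F‖₂ = 7.446.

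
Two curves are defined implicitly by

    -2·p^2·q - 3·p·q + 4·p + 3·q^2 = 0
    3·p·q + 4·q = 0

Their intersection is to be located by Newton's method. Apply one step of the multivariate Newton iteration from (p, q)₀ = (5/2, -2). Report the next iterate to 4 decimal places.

At (5/2, -2): F = (62.0000, -23.0000).
Jacobian J = [[-4·p·q - 3·q + 4, -2·p^2 - 3·p + 6·q], [3·q, 3·p + 4]].
At the point, J = [[30.0000, -32.0000], [-6.0000, 11.5000]] (det J = 153.0000).
Solving J·Δ = −F gives Δ = (0.1503, 2.0784).
Then the next iterate is (p, q)₁ = (2.6503, 0.0784).

(2.6503, 0.0784)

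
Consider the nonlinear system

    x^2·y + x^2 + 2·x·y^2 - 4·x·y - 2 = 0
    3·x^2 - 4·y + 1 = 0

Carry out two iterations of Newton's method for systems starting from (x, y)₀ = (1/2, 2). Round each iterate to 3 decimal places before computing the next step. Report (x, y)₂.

At (1/2, 2): F = (-1.250, -6.250).
Jacobian J = [[2·x·y + 2·x + 2·y^2 - 4·y, x^2 + 4·x·y - 4·x], [6·x, -4]].
At the point, J = [[3.000, 2.250], [3.000, -4.000]] (det J = -18.750).
Solving J·Δ = −F gives Δ = (1.017, -0.800).
Then the next iterate is (x, y)₁ = (1.517, 1.200).
Round to (1.517, 1.200) and repeat: F = (0.15020, 3.10387), J = [[4.75480, 3.51489], [9.102, -4.000]].
Δ = (-0.226, 0.263), so (x, y)₂ = (1.291, 1.463).

(1.291, 1.463)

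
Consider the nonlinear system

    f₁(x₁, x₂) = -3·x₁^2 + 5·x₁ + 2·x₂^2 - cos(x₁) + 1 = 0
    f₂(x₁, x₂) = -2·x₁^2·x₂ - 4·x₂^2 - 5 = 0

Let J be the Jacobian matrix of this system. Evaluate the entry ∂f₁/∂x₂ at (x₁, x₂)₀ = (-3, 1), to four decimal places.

4.0000

∂f₁/∂x₂ = 4·x₂.
At (-3, 1) this is 4.0000.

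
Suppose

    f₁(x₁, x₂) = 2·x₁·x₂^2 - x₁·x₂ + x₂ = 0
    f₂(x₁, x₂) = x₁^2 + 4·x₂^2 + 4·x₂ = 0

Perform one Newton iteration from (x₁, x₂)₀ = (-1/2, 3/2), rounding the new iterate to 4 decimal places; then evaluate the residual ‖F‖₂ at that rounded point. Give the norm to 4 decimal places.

4.1439

At (-1/2, 3/2): F = (0.0000, 15.2500).
Jacobian J = [[2·x₂^2 - x₂, 4·x₁·x₂ - x₁ + 1], [2·x₁, 8·x₂ + 4]].
At the point, J = [[3.0000, -1.5000], [-1.0000, 16.0000]] (det J = 46.5000).
Solving J·Δ = −F gives Δ = (-0.4919, -0.9839).
Then the next iterate is (x₁, x₂)₁ = (-0.9919, 0.5161).
Re-evaluating at (-0.9919, 0.5161): F = (0.499616, 4.113702), so ‖F‖₂ = 4.1439.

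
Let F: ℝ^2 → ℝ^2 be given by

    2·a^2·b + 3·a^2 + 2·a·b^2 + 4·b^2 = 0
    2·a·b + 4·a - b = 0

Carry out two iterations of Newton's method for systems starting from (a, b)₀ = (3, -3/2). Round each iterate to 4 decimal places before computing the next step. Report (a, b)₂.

At (3, -3/2): F = (22.5000, 4.5000).
Jacobian J = [[4·a·b + 6·a + 2·b^2, 2·a^2 + 4·a·b + 8·b], [2·b + 4, 2·a - 1]].
At the point, J = [[4.5000, -12.0000], [1.0000, 5.0000]] (det J = 34.5000).
Solving J·Δ = −F gives Δ = (-4.8261, 0.0652).
Then the next iterate is (a, b)₁ = (-1.8261, -1.4348).
Round to (-1.8261, -1.4348) and repeat: F = (1.150836, -0.629423), J = [[3.641055, 5.671236], [1.1304, -4.6522]].
Δ = (-0.0764, -0.1539), so (a, b)₂ = (-1.9025, -1.5887).

(-1.9025, -1.5887)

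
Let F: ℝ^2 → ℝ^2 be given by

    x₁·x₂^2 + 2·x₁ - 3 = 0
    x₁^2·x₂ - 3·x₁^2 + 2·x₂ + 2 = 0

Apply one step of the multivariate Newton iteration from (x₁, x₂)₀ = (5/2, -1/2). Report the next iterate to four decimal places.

(1.2878, -0.5409)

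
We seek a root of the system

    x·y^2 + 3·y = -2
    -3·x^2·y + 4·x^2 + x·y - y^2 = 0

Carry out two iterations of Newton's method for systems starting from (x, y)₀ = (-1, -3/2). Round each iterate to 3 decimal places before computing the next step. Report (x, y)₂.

(-0.361, -0.650)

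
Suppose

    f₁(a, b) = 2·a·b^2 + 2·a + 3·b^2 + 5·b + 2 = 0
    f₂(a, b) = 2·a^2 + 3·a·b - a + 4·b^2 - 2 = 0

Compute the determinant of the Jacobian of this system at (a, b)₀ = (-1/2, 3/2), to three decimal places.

51.750

J = [[2·b^2 + 2, 4·a·b + 6·b + 5], [4·a + 3·b - 1, 3·a + 8·b]].
At the point, J = [[6.500, 11.000], [1.500, 10.500]].
det J = 51.750.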